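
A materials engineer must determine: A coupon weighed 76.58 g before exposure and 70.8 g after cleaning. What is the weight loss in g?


Weight loss = initial − final
WL = 76.58 − 70.8 = 5.78 g

5.78 g


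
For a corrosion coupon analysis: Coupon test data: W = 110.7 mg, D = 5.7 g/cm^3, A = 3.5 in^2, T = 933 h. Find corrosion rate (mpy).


Apply the mpy weight-loss relation: CR = 534 * W / (D * A * T)
Numerator: 534 * 110.7 = 59113.8
Denominator: 5.7 * 3.5 * 933 = 18613.35
CR = 59113.8 / 18613.35 = 3.176 mpy

3.176 mpy


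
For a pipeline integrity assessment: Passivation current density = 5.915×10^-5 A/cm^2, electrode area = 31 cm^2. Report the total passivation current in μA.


I = i_pass * A, then convert A → μA (×10^6)
I = 5.915×10^-5 * 31 * 10^6 = 1833.65 μA

1833.65 μA


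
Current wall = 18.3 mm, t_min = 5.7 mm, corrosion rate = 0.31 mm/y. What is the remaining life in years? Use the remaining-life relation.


Apply the remaining-life relation: RL = (t_current − t_min) / CR
RL = (18.3 − 5.7) / 0.31 = 12.6 / 0.31 = 40.6 years

40.6 years


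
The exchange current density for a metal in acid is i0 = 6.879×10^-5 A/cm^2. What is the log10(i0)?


i0 = 6.879×10^-5 A/cm^2
log10(i0) = -4.162

-4.162


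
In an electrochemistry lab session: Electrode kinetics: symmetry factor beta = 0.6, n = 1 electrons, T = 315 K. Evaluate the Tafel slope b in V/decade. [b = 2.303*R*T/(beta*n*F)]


Apply the Tafel slope relation: b = 2.303*R*T/(beta*n*F)
Numerator: 2.303 * 8.314 * 315 = 6031.35
Denominator: 0.6 * 1 * 96485 = 57891.0
b = 6031.35 / 57891.0 = 0.1042 V/decade

0.1042 V/decade


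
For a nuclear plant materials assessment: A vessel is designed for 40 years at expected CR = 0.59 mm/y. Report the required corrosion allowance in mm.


Corrosion allowance = CR × design life
CA = 0.59 * 40 = 23.6 mm

23.6 mm


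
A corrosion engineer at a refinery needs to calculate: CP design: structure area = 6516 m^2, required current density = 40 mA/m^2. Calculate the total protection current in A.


I = area * current density, then convert mA → A (÷1000)
I = 6516 * 40 / 1000 = 260.64 A

260.64 A


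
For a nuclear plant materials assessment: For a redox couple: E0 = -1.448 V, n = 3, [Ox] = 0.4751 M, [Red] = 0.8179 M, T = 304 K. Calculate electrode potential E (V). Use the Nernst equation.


Apply the Nernst equation: E = E0 + (RT/nF)*ln([Ox]/[Red])
Step 1: RT/nF = 8.314*304/(3*96485) = 0.00873178 V
Step 2: [Ox]/[Red] = 0.4751/0.8179 = 0.580878
Step 3: ln(0.580878) = -0.543215
Step 4: correction = 0.00873178 * -0.543215 = -0.0047 V
E = -1.448 + -0.0047 = -1.4527 V

-1.4527 V


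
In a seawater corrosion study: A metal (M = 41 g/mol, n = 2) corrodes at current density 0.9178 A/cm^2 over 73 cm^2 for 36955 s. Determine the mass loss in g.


Apply Faraday's law: m = i*A*t*M / (n*F)
Total charge passed Q = i*A*t = 0.9178*73*36955 = 2475962.827 C
m = Q*M/(n*F) = 2475962.827*41/(2*96485) = 526.0635 g

526.0635 g


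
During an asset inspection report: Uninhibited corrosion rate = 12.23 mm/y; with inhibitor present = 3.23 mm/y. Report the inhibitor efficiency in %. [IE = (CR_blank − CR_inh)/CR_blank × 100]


Apply the inhibitor-efficiency definition: IE = (CR_blank − CR_inh)/CR_blank × 100
IE = (12.23 − 3.23) / 12.23 × 100
IE = 9.0 / 12.23 × 100 = 73.6 %

73.6 %


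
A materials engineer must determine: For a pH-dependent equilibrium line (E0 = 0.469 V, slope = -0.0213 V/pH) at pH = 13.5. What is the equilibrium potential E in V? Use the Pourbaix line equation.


Apply the Pourbaix line equation: E = E0 + slope*pH
E = 0.469 + (-0.0213)*13.5 = 0.469 + (-0.28755) = 0.18145 V
Rounded to 3 decimal places: E = 0.181 V

0.181 V


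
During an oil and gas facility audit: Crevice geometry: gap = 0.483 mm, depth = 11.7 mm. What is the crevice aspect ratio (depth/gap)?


Aspect ratio = depth / gap
Ratio = 11.7 / 0.483 = 24.2

24.2


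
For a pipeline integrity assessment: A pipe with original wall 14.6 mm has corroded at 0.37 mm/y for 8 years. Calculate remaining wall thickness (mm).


Remaining wall = original − CR × time
t = 14.6 − 0.37*8 = 14.6 − 2.96 = 11.64 mm

11.64 mm


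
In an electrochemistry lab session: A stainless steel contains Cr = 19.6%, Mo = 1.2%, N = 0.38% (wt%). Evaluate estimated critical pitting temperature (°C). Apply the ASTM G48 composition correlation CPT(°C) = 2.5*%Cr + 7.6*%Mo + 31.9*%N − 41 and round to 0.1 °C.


Apply the ASTM G48 empirical CPT estimate: CPT(°C) = 2.5*%Cr + 7.6*%Mo + 31.9*%N − 41
2.5*19.6 = 49; 7.6*1.2 = 9.12; 31.9*0.38 = 12.122
CPT = 49 + 9.12 + 12.122 − 41 = 29.242 °C
Rounded to 0.1 °C: CPT ≈ 29.2 °C

29.2 °C


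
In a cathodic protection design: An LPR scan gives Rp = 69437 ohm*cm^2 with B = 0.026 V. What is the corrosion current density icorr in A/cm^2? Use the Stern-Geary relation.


Apply the Stern-Geary relation: icorr = B / Rp
icorr = 0.026 / 69437 = 3.744×10^-7 A/cm^2

3.744×10^-7 A/cm^2


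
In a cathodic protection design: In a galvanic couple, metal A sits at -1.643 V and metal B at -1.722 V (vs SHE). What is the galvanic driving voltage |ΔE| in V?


Driving voltage is the absolute potential difference.
|ΔE| = |-1.643 − (-1.722)| = 0.079 V

0.079 V


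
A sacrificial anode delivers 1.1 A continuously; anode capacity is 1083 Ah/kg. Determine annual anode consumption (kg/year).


Annual consumption = current * hours per year / capacity
Rate = 1.1 * 8760 / 1083 = 8.9 kg/year

8.9 kg/year


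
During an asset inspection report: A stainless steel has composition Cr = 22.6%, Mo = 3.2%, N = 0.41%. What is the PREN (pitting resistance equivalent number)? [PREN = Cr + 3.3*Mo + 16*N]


Apply the PREN formula: PREN = Cr + 3.3*Mo + 16*N
PREN = 22.6 + 3.3*3.2 + 16*0.41
PREN = 22.6 + 10.56 + 6.56 = 39.72

39.72


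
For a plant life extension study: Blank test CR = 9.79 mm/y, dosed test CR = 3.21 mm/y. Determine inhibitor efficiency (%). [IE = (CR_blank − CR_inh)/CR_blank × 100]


Apply the inhibitor-efficiency definition: IE = (CR_blank − CR_inh)/CR_blank × 100
IE = (9.79 − 3.21) / 9.79 × 100
IE = 6.58 / 9.79 × 100 = 67.2 %

67.2 %


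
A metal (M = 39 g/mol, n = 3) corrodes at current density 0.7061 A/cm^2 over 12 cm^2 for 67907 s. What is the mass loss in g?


Apply Faraday's law: m = i*A*t*M / (n*F)
Total charge passed Q = i*A*t = 0.7061*12*67907 = 575389.5924 C
m = Q*M/(n*F) = 575389.5924*39/(3*96485) = 77.526 g

77.526 g


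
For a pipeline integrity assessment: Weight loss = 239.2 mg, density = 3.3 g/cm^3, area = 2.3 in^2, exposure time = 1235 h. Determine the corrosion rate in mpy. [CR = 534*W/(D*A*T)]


Apply the mpy weight-loss relation: CR = 534 * W / (D * A * T)
Numerator: 534 * 239.2 = 127732.8
Denominator: 3.3 * 2.3 * 1235 = 9373.65
CR = 127732.8 / 9373.65 = 13.6268 mpy

13.6268 mpy


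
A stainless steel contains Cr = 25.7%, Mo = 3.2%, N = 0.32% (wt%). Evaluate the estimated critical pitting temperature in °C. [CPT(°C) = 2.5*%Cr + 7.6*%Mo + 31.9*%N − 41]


Apply the ASTM G48 empirical CPT estimate: CPT(°C) = 2.5*%Cr + 7.6*%Mo + 31.9*%N − 41
2.5*25.7 = 64.25; 7.6*3.2 = 24.32; 31.9*0.32 = 10.208
CPT = 64.25 + 24.32 + 10.208 − 41 = 57.778 °C
Rounded to 0.1 °C: CPT ≈ 57.8 °C

57.8 °C


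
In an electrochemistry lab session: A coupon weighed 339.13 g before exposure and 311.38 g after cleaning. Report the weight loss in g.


Weight loss = initial − final
WL = 339.13 − 311.38 = 27.75 g

27.75 g


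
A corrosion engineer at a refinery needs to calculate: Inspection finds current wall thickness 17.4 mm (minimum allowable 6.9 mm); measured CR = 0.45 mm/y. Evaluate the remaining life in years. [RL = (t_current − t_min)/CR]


Apply the remaining-life relation: RL = (t_current − t_min) / CR
RL = (17.4 − 6.9) / 0.45 = 10.5 / 0.45 = 23.3 years

23.3 years


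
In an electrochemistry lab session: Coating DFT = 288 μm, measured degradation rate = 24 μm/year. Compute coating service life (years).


Service life = thickness / degradation rate
Life = 288 / 24 = 12.0 years

12.0 years


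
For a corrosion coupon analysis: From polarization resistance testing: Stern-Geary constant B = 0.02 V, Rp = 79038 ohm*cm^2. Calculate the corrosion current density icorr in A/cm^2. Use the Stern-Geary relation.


Apply the Stern-Geary relation: icorr = B / Rp
icorr = 0.02 / 79038 = 2.53×10^-7 A/cm^2

2.53×10^-7 A/cm^2


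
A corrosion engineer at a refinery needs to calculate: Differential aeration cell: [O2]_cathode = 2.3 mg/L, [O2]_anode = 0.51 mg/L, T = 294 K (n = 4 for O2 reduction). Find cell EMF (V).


Apply the Nernst concentration-cell relation: E = (RT/nF)*ln(C_cathode/C_anode)
RT/nF = 8.314*294/(4*96485) = 0.00633341 V
ln(2.3/0.51) = 1.50625
E = 0.00633341 * 1.50625 = 0.00954 V

0.00954 V


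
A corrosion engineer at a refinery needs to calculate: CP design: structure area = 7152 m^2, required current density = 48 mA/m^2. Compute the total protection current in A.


I = area * current density, then convert mA → A (÷1000)
I = 7152 * 48 / 1000 = 343.3 A

343.3 A


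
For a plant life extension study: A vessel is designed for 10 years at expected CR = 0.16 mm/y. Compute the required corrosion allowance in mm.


Corrosion allowance = CR × design life
CA = 0.16 * 10 = 1.6 mm

1.6 mm


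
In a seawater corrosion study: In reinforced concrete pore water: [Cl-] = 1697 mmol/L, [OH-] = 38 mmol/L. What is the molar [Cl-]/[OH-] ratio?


Threshold parameter = [Cl-] / [OH-] (molar basis; both in mmol/L, so units cancel)
Ratio = 1697 / 38 = 44.66

44.66


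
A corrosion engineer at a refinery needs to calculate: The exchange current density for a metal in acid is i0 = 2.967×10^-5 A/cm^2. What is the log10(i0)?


i0 = 2.967×10^-5 A/cm^2
log10(i0) = -4.528

-4.528


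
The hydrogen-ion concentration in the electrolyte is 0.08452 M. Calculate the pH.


pH = −log10[H+]
pH = −log10(0.08452) = 1.07

1.07


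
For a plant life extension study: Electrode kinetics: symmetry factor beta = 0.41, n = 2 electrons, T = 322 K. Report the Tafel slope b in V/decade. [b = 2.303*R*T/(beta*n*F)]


Apply the Tafel slope relation: b = 2.303*R*T/(beta*n*F)
Numerator: 2.303 * 8.314 * 322 = 6165.38
Denominator: 0.41 * 2 * 96485 = 79117.7
b = 6165.38 / 79117.7 = 0.078 V/decade

0.078 V/decade


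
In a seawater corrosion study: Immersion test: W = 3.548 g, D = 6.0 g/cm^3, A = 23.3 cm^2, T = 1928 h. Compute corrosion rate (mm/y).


Apply the mm/y weight-loss relation: CR = 87600 * W / (D * A * T)
Numerator: 87600 * 3.548 = 310804.8
Denominator: 6.0 * 23.3 * 1928 = 269534.4
CR = 310804.8 / 269534.4 = 1.1531 mm/y

1.1531 mm/y


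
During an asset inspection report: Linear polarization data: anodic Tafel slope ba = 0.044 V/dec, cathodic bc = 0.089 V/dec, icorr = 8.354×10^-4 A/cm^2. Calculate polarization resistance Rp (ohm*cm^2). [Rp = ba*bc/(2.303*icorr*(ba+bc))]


Apply the Stern-Geary equation: Rp = ba*bc / (2.303*icorr*(ba+bc))
ba*bc = 0.044*0.089 = 0.003916
ba+bc = 0.133; 2.303*icorr*(ba+bc) = 2.303*8.354×10^-4*0.133 = 2.5588218×10^-4
Rp = 0.003916 / 2.5588218×10^-4 = 15.3 ohm*cm^2

15.3 ohm*cm^2


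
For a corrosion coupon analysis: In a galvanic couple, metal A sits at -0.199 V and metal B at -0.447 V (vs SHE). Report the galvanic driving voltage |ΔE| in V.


Driving voltage is the absolute potential difference.
|ΔE| = |-0.199 − (-0.447)| = 0.248 V

0.248 V


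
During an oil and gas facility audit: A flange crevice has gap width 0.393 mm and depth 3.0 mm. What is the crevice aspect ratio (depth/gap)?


Aspect ratio = depth / gap
Ratio = 3.0 / 0.393 = 7.6

7.6


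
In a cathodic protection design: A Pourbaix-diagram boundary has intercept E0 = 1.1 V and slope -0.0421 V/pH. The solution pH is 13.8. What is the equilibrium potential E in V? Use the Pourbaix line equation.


Apply the Pourbaix line equation: E = E0 + slope*pH
E = 1.1 + (-0.0421)*13.8 = 1.1 + (-0.58098) = 0.51902 V
Rounded to 3 decimal places: E = 0.519 V

0.519 V


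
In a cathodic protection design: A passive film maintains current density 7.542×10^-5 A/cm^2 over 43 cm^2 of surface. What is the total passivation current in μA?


I = i_pass * A, then convert A → μA (×10^6)
I = 7.542×10^-5 * 43 * 10^6 = 3243.06 μA

3243.06 μA


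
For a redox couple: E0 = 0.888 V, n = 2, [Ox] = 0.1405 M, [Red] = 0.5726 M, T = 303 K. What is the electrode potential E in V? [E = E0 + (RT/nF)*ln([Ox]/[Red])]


Apply the Nernst equation: E = E0 + (RT/nF)*ln([Ox]/[Red])
Step 1: RT/nF = 8.314*303/(2*96485) = 0.01305458 V
Step 2: [Ox]/[Red] = 0.1405/0.5726 = 0.245372
Step 3: ln(0.245372) = -1.40498
Step 4: correction = 0.01305458 * -1.40498 = -0.018 V
E = 0.888 + -0.018 = 0.87 V

0.87 V


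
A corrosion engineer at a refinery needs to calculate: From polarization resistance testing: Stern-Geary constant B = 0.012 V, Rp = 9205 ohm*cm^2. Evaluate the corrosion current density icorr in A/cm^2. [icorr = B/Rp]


Apply the Stern-Geary relation: icorr = B / Rp
icorr = 0.012 / 9205 = 1.304×10^-6 A/cm^2

1.304×10^-6 A/cm^2


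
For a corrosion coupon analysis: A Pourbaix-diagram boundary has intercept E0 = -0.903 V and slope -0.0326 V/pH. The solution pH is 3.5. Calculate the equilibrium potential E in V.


Apply the Pourbaix line equation: E = E0 + slope*pH
E = -0.903 + (-0.0326)*3.5 = -0.903 + (-0.1141) = -1.0171 V
Rounded to 4 decimal places: E = -1.0171 V

-1.0171 V


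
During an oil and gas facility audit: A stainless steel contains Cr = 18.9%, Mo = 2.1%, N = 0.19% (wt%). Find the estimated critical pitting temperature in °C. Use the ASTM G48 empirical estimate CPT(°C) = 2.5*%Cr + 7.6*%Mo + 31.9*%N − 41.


Apply the ASTM G48 empirical CPT estimate: CPT(°C) = 2.5*%Cr + 7.6*%Mo + 31.9*%N − 41
2.5*18.9 = 47.25; 7.6*2.1 = 15.96; 31.9*0.19 = 6.061
CPT = 47.25 + 15.96 + 6.061 − 41 = 28.271 °C
Rounded to 0.1 °C: CPT ≈ 28.3 °C

28.3 °C


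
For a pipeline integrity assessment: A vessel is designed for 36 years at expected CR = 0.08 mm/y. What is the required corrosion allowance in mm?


Corrosion allowance = CR × design life
CA = 0.08 * 36 = 2.88 mm

2.88 mm


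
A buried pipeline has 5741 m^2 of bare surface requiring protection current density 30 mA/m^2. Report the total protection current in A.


I = area * current density, then convert mA → A (÷1000)
I = 5741 * 30 / 1000 = 172.23 A

172.23 A


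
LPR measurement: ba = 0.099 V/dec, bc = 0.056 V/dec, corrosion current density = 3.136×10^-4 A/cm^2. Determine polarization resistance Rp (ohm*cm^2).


Apply the Stern-Geary equation: Rp = ba*bc / (2.303*icorr*(ba+bc))
ba*bc = 0.099*0.056 = 0.005544
ba+bc = 0.155; 2.303*icorr*(ba+bc) = 2.303*3.136×10^-4*0.155 = 1.1194422×10^-4
Rp = 0.005544 / 1.1194422×10^-4 = 49.5 ohm*cm^2

49.5 ohm*cm^2


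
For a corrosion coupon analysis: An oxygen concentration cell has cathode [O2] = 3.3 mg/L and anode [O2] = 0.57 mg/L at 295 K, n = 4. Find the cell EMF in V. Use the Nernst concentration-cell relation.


Apply the Nernst concentration-cell relation: E = (RT/nF)*ln(C_cathode/C_anode)
RT/nF = 8.314*295/(4*96485) = 0.00635495 V
ln(3.3/0.57) = 1.75604
E = 0.00635495 * 1.75604 = 0.01116 V

0.01116 V


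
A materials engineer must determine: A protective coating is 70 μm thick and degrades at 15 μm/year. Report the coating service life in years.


Service life = thickness / degradation rate
Life = 70 / 15 = 4.7 years

4.7 years


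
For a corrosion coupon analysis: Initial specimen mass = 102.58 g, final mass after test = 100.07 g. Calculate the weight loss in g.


Weight loss = initial − final
WL = 102.58 − 100.07 = 2.51 g

2.51 g


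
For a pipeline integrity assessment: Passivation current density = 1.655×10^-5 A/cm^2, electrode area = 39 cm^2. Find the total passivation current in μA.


I = i_pass * A, then convert A → μA (×10^6)
I = 1.655×10^-5 * 39 * 10^6 = 645.45 μA

645.45 μA


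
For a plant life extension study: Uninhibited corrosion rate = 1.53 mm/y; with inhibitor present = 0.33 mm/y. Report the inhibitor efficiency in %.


Apply the inhibitor-efficiency definition: IE = (CR_blank − CR_inh)/CR_blank × 100
IE = (1.53 − 0.33) / 1.53 × 100
IE = 1.2 / 1.53 × 100 = 78.4 %

78.4 %


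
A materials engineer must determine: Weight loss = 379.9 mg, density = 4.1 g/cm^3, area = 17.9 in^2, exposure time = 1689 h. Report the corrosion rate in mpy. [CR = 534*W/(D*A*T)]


Apply the mpy weight-loss relation: CR = 534 * W / (D * A * T)
Numerator: 534 * 379.9 = 202866.6
Denominator: 4.1 * 17.9 * 1689 = 123955.71
CR = 202866.6 / 123955.71 = 1.63661 mpy

1.63661 mpy


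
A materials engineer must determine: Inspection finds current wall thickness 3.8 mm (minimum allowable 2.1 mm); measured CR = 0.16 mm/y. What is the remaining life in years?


Apply the remaining-life relation: RL = (t_current − t_min) / CR
RL = (3.8 − 2.1) / 0.16 = 1.7 / 0.16 = 10.6 years

10.6 years


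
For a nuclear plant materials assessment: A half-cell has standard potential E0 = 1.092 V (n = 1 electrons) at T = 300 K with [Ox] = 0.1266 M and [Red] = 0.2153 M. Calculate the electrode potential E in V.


Apply the Nernst equation: E = E0 + (RT/nF)*ln([Ox]/[Red])
Step 1: RT/nF = 8.314*300/(1*96485) = 0.02585065 V
Step 2: [Ox]/[Red] = 0.1266/0.2153 = 0.588017
Step 3: ln(0.588017) = -0.530999
Step 4: correction = 0.02585065 * -0.530999 = -0.0137 V
E = 1.092 + -0.0137 = 1.0783 V

1.0783 V


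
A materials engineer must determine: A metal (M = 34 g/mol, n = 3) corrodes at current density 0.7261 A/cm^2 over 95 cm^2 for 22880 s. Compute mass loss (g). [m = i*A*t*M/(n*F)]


Apply Faraday's law: m = i*A*t*M / (n*F)
Total charge passed Q = i*A*t = 0.7261*95*22880 = 1578250.96 C
m = Q*M/(n*F) = 1578250.96*34/(3*96485) = 185.38471 g

185.38471 g


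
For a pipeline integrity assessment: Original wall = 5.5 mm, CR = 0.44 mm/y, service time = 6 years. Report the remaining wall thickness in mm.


Remaining wall = original − CR × time
t = 5.5 − 0.44*6 = 5.5 − 2.64 = 2.86 mm

2.86 mm


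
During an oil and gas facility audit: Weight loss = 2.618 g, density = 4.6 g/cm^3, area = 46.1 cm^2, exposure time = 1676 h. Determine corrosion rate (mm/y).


Apply the mm/y weight-loss relation: CR = 87600 * W / (D * A * T)
Numerator: 87600 * 2.618 = 229336.8
Denominator: 4.6 * 46.1 * 1676 = 355412.56
CR = 229336.8 / 355412.56 = 0.64527 mm/y

0.64527 mm/y


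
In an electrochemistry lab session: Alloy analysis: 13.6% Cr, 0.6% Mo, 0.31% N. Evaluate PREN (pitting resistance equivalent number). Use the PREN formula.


Apply the PREN formula: PREN = Cr + 3.3*Mo + 16*N
PREN = 13.6 + 3.3*0.6 + 16*0.31
PREN = 13.6 + 1.98 + 4.96 = 20.54

20.54


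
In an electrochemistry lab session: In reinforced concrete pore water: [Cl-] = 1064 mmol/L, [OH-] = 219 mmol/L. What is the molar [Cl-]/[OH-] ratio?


Threshold parameter = [Cl-] / [OH-] (molar basis; both in mmol/L, so units cancel)
Ratio = 1064 / 219 = 4.86

4.86


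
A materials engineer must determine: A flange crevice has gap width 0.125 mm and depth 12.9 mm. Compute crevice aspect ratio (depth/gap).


Aspect ratio = depth / gap
Ratio = 12.9 / 0.125 = 103.2

103.2


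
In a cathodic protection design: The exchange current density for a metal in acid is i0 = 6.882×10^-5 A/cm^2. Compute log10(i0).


i0 = 6.882×10^-5 A/cm^2
log10(i0) = -4.162

-4.162


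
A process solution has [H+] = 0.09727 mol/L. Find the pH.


pH = −log10[H+]
pH = −log10(0.09727) = 1.01

1.01


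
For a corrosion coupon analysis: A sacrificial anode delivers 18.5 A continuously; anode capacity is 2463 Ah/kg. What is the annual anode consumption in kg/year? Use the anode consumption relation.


Annual consumption = current * hours per year / capacity
Rate = 18.5 * 8760 / 2463 = 65.8 kg/year

65.8 kg/year


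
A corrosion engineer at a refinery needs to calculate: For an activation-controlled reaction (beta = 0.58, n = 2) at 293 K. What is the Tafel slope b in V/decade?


Apply the Tafel slope relation: b = 2.303*R*T/(beta*n*F)
Numerator: 2.303 * 8.314 * 293 = 5610.11
Denominator: 0.58 * 2 * 96485 = 111922.6
b = 5610.11 / 111922.6 = 0.05 V/decade

0.05 V/decade


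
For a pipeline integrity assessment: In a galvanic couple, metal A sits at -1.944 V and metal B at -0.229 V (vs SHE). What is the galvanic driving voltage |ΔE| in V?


Driving voltage is the absolute potential difference.
|ΔE| = |-1.944 − (-0.229)| = 1.715 V

1.715 V


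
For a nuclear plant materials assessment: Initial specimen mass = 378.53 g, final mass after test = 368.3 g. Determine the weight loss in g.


Weight loss = initial − final
WL = 378.53 − 368.3 = 10.23 g

10.23 g


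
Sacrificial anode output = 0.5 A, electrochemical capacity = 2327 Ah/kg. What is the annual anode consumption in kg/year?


Annual consumption = current * hours per year / capacity
Rate = 0.5 * 8760 / 2327 = 1.9 kg/year

1.9 kg/year


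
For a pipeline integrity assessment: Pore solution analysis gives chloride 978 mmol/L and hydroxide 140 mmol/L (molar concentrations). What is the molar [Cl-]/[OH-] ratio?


Threshold parameter = [Cl-] / [OH-] (molar basis; both in mmol/L, so units cancel)
Ratio = 978 / 140 = 6.99

6.99


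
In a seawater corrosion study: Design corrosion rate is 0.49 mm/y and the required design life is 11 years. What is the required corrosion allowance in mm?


Corrosion allowance = CR × design life
CA = 0.49 * 11 = 5.39 mm

5.39 mm


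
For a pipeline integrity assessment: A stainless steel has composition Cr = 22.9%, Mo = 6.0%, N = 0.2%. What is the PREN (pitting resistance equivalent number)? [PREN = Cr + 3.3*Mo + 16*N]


Apply the PREN formula: PREN = Cr + 3.3*Mo + 16*N
PREN = 22.9 + 3.3*6.0 + 16*0.2
PREN = 22.9 + 19.8 + 3.2 = 45.9

45.9


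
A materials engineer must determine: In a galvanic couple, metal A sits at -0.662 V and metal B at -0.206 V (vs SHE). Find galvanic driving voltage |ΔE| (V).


Driving voltage is the absolute potential difference.
|ΔE| = |-0.662 − (-0.206)| = 0.456 V

0.456 V


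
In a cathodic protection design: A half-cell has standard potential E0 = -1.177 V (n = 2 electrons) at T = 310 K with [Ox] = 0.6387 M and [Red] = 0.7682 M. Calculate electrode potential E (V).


Apply the Nernst equation: E = E0 + (RT/nF)*ln([Ox]/[Red])
Step 1: RT/nF = 8.314*310/(2*96485) = 0.01335617 V
Step 2: [Ox]/[Red] = 0.6387/0.7682 = 0.831424
Step 3: ln(0.831424) = -0.184615
Step 4: correction = 0.01335617 * -0.184615 = -0.0025 V
E = -1.177 + -0.0025 = -1.1795 V

-1.1795 V


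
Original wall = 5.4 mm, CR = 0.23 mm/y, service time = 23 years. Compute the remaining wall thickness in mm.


Remaining wall = original − CR × time
t = 5.4 − 0.23*23 = 5.4 − 5.29 = 0.11 mm

0.11 mm


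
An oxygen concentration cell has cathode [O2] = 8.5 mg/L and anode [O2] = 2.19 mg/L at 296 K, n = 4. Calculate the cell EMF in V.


Apply the Nernst concentration-cell relation: E = (RT/nF)*ln(C_cathode/C_anode)
RT/nF = 8.314*296/(4*96485) = 0.00637649 V
ln(8.5/2.19) = 1.35616
E = 0.00637649 * 1.35616 = 0.00865 V

0.00865 V


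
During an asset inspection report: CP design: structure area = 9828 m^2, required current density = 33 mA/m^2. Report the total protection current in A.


I = area * current density, then convert mA → A (÷1000)
I = 9828 * 33 / 1000 = 324.32 A

324.32 A


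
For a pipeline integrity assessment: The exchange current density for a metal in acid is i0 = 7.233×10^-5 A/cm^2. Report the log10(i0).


i0 = 7.233×10^-5 A/cm^2
log10(i0) = -4.141

-4.141


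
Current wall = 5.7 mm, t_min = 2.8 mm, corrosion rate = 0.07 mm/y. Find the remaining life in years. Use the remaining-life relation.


Apply the remaining-life relation: RL = (t_current − t_min) / CR
RL = (5.7 − 2.8) / 0.07 = 2.9 / 0.07 = 41.4 years

41.4 years


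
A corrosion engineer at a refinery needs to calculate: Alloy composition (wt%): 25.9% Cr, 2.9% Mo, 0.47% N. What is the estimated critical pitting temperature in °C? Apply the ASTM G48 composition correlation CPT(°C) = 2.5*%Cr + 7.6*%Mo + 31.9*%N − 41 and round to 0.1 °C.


Apply the ASTM G48 empirical CPT estimate: CPT(°C) = 2.5*%Cr + 7.6*%Mo + 31.9*%N − 41
2.5*25.9 = 64.75; 7.6*2.9 = 22.04; 31.9*0.47 = 14.993
CPT = 64.75 + 22.04 + 14.993 − 41 = 60.783 °C
Rounded to 0.1 °C: CPT ≈ 60.8 °C

60.8 °C


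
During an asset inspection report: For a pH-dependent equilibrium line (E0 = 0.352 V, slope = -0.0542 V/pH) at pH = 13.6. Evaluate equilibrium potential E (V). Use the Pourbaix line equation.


Apply the Pourbaix line equation: E = E0 + slope*pH
E = 0.352 + (-0.0542)*13.6 = 0.352 + (-0.73712) = -0.38512 V
Rounded to 3 decimal places: E = -0.385 V

-0.385 V


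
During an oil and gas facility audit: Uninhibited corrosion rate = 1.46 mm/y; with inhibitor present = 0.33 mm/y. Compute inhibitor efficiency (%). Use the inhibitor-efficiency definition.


Apply the inhibitor-efficiency definition: IE = (CR_blank − CR_inh)/CR_blank × 100
IE = (1.46 − 0.33) / 1.46 × 100
IE = 1.13 / 1.46 × 100 = 77.4 %

77.4 %


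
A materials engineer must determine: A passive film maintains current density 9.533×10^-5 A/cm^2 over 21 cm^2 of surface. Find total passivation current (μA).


I = i_pass * A, then convert A → μA (×10^6)
I = 9.533×10^-5 * 21 * 10^6 = 2001.93 μA

2001.93 μA


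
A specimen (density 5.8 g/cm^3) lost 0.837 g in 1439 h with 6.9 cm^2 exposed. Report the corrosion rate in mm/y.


Apply the mm/y weight-loss relation: CR = 87600 * W / (D * A * T)
Numerator: 87600 * 0.837 = 73321.2
Denominator: 5.8 * 6.9 * 1439 = 57588.78
CR = 73321.2 / 57588.78 = 1.2732 mm/y

1.2732 mm/y


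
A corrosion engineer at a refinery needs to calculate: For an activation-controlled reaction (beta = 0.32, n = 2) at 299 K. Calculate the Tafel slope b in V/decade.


Apply the Tafel slope relation: b = 2.303*R*T/(beta*n*F)
Numerator: 2.303 * 8.314 * 299 = 5725.0
Denominator: 0.32 * 2 * 96485 = 61750.4
b = 5725.0 / 61750.4 = 0.0927 V/decade

0.0927 V/decade


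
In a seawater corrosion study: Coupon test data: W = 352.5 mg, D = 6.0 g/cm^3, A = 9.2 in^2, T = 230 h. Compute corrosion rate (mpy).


Apply the mpy weight-loss relation: CR = 534 * W / (D * A * T)
Numerator: 534 * 352.5 = 188235.0
Denominator: 6.0 * 9.2 * 230 = 12696.0
CR = 188235.0 / 12696.0 = 14.826 mpy

14.826 mpy


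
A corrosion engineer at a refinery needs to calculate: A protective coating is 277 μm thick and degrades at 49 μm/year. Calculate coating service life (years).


Service life = thickness / degradation rate
Life = 277 / 49 = 5.7 years

5.7 years


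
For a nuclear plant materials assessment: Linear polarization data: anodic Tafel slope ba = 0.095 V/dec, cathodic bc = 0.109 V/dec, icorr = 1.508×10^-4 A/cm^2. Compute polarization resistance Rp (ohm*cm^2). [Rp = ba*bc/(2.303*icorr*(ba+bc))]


Apply the Stern-Geary equation: Rp = ba*bc / (2.303*icorr*(ba+bc))
ba*bc = 0.095*0.109 = 0.010355
ba+bc = 0.204; 2.303*icorr*(ba+bc) = 2.303*1.508×10^-4*0.204 = 7.084765×10^-5
Rp = 0.010355 / 7.084765×10^-5 = 146.16 ohm*cm^2

146.16 ohm*cm^2


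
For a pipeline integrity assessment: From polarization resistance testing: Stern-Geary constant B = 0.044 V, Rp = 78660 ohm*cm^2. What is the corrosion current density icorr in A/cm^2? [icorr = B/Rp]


Apply the Stern-Geary relation: icorr = B / Rp
icorr = 0.044 / 78660 = 5.594×10^-7 A/cm^2

5.594×10^-7 A/cm^2


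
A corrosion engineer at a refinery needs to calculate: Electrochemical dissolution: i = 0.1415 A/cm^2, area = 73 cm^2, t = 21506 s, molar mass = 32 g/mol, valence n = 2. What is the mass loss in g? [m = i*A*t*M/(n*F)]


Apply Faraday's law: m = i*A*t*M / (n*F)
Total charge passed Q = i*A*t = 0.1415*73*21506 = 222146.227 C
m = Q*M/(n*F) = 222146.227*32/(2*96485) = 36.83826 g

36.83826 g


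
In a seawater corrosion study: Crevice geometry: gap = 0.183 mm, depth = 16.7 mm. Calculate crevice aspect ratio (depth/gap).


Aspect ratio = depth / gap
Ratio = 16.7 / 0.183 = 91.3

91.3


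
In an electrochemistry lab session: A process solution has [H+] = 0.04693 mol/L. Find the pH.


pH = −log10[H+]
pH = −log10(0.04693) = 1.33

1.33


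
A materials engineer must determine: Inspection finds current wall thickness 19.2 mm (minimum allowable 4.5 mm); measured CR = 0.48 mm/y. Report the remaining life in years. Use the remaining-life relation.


Apply the remaining-life relation: RL = (t_current − t_min) / CR
RL = (19.2 − 4.5) / 0.48 = 14.7 / 0.48 = 30.6 years

30.6 years


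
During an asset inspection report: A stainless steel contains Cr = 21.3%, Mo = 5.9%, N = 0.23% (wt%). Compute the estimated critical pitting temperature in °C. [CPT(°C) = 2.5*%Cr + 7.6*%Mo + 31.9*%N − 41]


Apply the ASTM G48 empirical CPT estimate: CPT(°C) = 2.5*%Cr + 7.6*%Mo + 31.9*%N − 41
2.5*21.3 = 53.25; 7.6*5.9 = 44.84; 31.9*0.23 = 7.337
CPT = 53.25 + 44.84 + 7.337 − 41 = 64.427 °C
Rounded to 0.1 °C: CPT ≈ 64.4 °C

64.4 °C


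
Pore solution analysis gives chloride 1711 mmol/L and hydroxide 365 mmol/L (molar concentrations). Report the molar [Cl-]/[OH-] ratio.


Threshold parameter = [Cl-] / [OH-] (molar basis; both in mmol/L, so units cancel)
Ratio = 1711 / 365 = 4.69

4.69


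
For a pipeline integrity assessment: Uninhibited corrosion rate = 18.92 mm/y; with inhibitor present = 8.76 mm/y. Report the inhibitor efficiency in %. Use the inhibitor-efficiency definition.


Apply the inhibitor-efficiency definition: IE = (CR_blank − CR_inh)/CR_blank × 100
IE = (18.92 − 8.76) / 18.92 × 100
IE = 10.16 / 18.92 × 100 = 53.7 %

53.7 %


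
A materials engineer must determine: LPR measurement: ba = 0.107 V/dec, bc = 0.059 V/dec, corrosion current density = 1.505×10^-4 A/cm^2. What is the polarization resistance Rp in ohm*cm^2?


Apply the Stern-Geary equation: Rp = ba*bc / (2.303*icorr*(ba+bc))
ba*bc = 0.107*0.059 = 0.006313
ba+bc = 0.166; 2.303*icorr*(ba+bc) = 2.303*1.505×10^-4*0.166 = 5.7535849×10^-5
Rp = 0.006313 / 5.7535849×10^-5 = 109.72 ohm*cm^2

109.72 ohm*cm^2


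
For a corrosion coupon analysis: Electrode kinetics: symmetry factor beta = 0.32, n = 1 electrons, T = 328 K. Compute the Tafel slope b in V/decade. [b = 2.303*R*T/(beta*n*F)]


Apply the Tafel slope relation: b = 2.303*R*T/(beta*n*F)
Numerator: 2.303 * 8.314 * 328 = 6280.26
Denominator: 0.32 * 1 * 96485 = 30875.2
b = 6280.26 / 30875.2 = 0.2034 V/decade

0.2034 V/decade


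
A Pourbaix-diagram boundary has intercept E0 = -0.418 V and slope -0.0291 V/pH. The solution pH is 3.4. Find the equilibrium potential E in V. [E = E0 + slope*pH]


Apply the Pourbaix line equation: E = E0 + slope*pH
E = -0.418 + (-0.0291)*3.4 = -0.418 + (-0.09894) = -0.51694 V
Rounded to 3 decimal places: E = -0.517 V

-0.517 V


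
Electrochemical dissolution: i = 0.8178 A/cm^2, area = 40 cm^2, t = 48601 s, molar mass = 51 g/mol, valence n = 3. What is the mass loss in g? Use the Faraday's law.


Apply Faraday's law: m = i*A*t*M / (n*F)
Total charge passed Q = i*A*t = 0.8178*40*48601 = 1589835.912 C
m = Q*M/(n*F) = 1589835.912*51/(3*96485) = 280.118 g

280.118 g


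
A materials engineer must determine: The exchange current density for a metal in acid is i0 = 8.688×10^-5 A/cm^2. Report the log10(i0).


i0 = 8.688×10^-5 A/cm^2
log10(i0) = -4.061

-4.061


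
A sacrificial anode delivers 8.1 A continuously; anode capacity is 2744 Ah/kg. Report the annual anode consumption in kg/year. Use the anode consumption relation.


Annual consumption = current * hours per year / capacity
Rate = 8.1 * 8760 / 2744 = 25.9 kg/year

25.9 kg/year


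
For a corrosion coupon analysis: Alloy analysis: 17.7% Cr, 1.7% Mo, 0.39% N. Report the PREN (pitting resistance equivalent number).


Apply the PREN formula: PREN = Cr + 3.3*Mo + 16*N
PREN = 17.7 + 3.3*1.7 + 16*0.39
PREN = 17.7 + 5.61 + 6.24 = 29.55

29.55


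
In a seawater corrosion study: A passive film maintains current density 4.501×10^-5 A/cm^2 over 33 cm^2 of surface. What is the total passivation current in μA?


I = i_pass * A, then convert A → μA (×10^6)
I = 4.501×10^-5 * 33 * 10^6 = 1485.33 μA

1485.33 μA


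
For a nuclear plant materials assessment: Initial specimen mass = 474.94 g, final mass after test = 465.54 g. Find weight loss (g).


Weight loss = initial − final
WL = 474.94 − 465.54 = 9.4 g

9.4 g


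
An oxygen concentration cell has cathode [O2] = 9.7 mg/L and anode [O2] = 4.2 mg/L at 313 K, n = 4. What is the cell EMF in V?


Apply the Nernst concentration-cell relation: E = (RT/nF)*ln(C_cathode/C_anode)
RT/nF = 8.314*313/(4*96485) = 0.00674271 V
ln(9.7/4.2) = 0.83704
E = 0.00674271 * 0.83704 = 0.00564 V

0.00564 V


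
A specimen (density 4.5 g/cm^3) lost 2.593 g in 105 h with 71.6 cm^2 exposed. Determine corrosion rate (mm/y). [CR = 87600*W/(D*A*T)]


Apply the mm/y weight-loss relation: CR = 87600 * W / (D * A * T)
Numerator: 87600 * 2.593 = 227146.8
Denominator: 4.5 * 71.6 * 105 = 33831.0
CR = 227146.8 / 33831.0 = 6.714162 mm/y

6.714162 mm/y


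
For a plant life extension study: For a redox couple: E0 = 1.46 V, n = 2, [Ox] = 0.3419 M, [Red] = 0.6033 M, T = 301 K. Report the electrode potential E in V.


Apply the Nernst equation: E = E0 + (RT/nF)*ln([Ox]/[Red])
Step 1: RT/nF = 8.314*301/(2*96485) = 0.01296841 V
Step 2: [Ox]/[Red] = 0.3419/0.6033 = 0.566716
Step 3: ln(0.566716) = -0.567897
Step 4: correction = 0.01296841 * -0.567897 = -0.0074 V
E = 1.46 + -0.0074 = 1.4526 V

1.4526 V


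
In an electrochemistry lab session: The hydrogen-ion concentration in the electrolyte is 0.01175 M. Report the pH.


pH = −log10[H+]
pH = −log10(0.01175) = 1.93

1.93


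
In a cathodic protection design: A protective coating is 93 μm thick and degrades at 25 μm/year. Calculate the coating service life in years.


Service life = thickness / degradation rate
Life = 93 / 25 = 3.7 years

3.7 years


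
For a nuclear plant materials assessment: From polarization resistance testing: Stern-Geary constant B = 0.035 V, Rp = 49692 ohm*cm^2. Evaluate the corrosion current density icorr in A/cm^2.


Apply the Stern-Geary relation: icorr = B / Rp
icorr = 0.035 / 49692 = 7.043×10^-7 A/cm^2

7.043×10^-7 A/cm^2


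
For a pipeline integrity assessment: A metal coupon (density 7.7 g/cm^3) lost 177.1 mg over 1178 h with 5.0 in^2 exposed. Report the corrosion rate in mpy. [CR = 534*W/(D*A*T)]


Apply the mpy weight-loss relation: CR = 534 * W / (D * A * T)
Numerator: 534 * 177.1 = 94571.4
Denominator: 7.7 * 5.0 * 1178 = 45353.0
CR = 94571.4 / 45353.0 = 2.0852 mpy

2.0852 mpy


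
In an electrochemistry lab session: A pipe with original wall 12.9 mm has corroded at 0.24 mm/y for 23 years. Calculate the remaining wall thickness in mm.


Remaining wall = original − CR × time
t = 12.9 − 0.24*23 = 12.9 − 5.52 = 7.38 mm

7.38 mm


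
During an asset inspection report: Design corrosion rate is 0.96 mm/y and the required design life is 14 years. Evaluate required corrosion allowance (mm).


Corrosion allowance = CR × design life
CA = 0.96 * 14 = 13.44 mm

13.44 mm


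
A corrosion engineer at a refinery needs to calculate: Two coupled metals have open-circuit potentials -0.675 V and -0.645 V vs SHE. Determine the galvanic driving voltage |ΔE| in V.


Driving voltage is the absolute potential difference.
|ΔE| = |-0.675 − (-0.645)| = 0.03 V

0.03 V


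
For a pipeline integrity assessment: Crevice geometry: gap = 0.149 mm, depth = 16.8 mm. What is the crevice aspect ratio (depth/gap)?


Aspect ratio = depth / gap
Ratio = 16.8 / 0.149 = 112.8

112.8


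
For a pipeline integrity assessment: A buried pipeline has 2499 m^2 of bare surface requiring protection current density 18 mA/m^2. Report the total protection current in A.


I = area * current density, then convert mA → A (÷1000)
I = 2499 * 18 / 1000 = 44.98 A

44.98 A


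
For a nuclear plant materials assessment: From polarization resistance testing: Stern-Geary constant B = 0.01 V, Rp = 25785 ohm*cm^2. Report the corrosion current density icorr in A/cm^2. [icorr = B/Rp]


Apply the Stern-Geary relation: icorr = B / Rp
icorr = 0.01 / 25785 = 3.878×10^-7 A/cm^2

3.878×10^-7 A/cm^2


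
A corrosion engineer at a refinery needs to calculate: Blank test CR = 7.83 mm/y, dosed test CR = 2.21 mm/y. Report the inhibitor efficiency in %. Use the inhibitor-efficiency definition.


Apply the inhibitor-efficiency definition: IE = (CR_blank − CR_inh)/CR_blank × 100
IE = (7.83 − 2.21) / 7.83 × 100
IE = 5.62 / 7.83 × 100 = 71.8 %

71.8 %


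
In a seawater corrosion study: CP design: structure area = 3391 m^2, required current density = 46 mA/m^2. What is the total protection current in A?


I = area * current density, then convert mA → A (÷1000)
I = 3391 * 46 / 1000 = 155.99 A

155.99 A


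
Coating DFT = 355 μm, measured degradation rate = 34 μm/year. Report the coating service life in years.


Service life = thickness / degradation rate
Life = 355 / 34 = 10.4 years

10.4 years


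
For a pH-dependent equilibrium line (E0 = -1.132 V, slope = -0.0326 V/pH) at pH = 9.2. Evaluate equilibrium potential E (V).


Apply the Pourbaix line equation: E = E0 + slope*pH
E = -1.132 + (-0.0326)*9.2 = -1.132 + (-0.29992) = -1.43192 V
Rounded to 4 decimal places: E = -1.4319 V

-1.4319 V


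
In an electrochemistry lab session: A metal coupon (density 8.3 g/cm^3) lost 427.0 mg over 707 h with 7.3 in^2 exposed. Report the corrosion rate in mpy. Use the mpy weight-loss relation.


Apply the mpy weight-loss relation: CR = 534 * W / (D * A * T)
Numerator: 534 * 427.0 = 228018.0
Denominator: 8.3 * 7.3 * 707 = 42837.13
CR = 228018.0 / 42837.13 = 5.323 mpy

5.323 mpy


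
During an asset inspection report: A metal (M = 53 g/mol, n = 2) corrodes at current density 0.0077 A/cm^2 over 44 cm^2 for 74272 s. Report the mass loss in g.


Apply Faraday's law: m = i*A*t*M / (n*F)
Total charge passed Q = i*A*t = 0.0077*44*74272 = 25163.3536 C
m = Q*M/(n*F) = 25163.3536*53/(2*96485) = 6.911 g

6.911 g


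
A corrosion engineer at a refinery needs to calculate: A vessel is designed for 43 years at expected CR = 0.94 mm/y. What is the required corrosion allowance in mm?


Corrosion allowance = CR × design life
CA = 0.94 * 43 = 40.42 mm

40.42 mm


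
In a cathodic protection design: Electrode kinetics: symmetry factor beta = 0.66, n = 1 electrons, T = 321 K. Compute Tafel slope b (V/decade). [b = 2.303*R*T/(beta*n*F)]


Apply the Tafel slope relation: b = 2.303*R*T/(beta*n*F)
Numerator: 2.303 * 8.314 * 321 = 6146.23
Denominator: 0.66 * 1 * 96485 = 63680.1
b = 6146.23 / 63680.1 = 0.0965 V/decade

0.0965 V/decade


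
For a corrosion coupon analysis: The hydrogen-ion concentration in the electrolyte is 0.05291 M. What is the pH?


pH = −log10[H+]
pH = −log10(0.05291) = 1.28

1.28


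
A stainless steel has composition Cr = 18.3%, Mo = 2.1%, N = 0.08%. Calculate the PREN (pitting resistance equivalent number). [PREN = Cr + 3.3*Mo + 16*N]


Apply the PREN formula: PREN = Cr + 3.3*Mo + 16*N
PREN = 18.3 + 3.3*2.1 + 16*0.08
PREN = 18.3 + 6.93 + 1.28 = 26.51

26.51


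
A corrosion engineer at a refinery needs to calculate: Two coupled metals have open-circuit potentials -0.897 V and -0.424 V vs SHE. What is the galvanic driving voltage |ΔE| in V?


Driving voltage is the absolute potential difference.
|ΔE| = |-0.897 − (-0.424)| = 0.473 V

0.473 V


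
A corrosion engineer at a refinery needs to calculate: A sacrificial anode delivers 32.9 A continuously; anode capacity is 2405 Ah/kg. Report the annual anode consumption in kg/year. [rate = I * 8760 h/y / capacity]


Annual consumption = current * hours per year / capacity
Rate = 32.9 * 8760 / 2405 = 119.8 kg/year

119.8 kg/year
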